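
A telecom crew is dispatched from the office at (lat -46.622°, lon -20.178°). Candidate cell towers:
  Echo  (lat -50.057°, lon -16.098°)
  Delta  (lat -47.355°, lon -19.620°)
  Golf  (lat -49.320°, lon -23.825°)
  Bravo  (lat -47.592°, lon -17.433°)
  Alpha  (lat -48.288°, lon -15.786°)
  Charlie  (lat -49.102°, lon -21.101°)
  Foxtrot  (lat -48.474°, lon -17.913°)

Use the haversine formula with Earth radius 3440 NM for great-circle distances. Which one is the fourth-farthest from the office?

Charlie

Distances from the office ((lat -46.622°, lon -20.178°)):
Echo: 262.7 NM
Golf: 218.4 NM
Alpha: 204.4 NM
Charlie: 153.5 NM
Foxtrot: 144.2 NM
Bravo: 126.4 NM
Delta: 49.6 NM
The fourth-farthest is Charlie at 153.5 NM.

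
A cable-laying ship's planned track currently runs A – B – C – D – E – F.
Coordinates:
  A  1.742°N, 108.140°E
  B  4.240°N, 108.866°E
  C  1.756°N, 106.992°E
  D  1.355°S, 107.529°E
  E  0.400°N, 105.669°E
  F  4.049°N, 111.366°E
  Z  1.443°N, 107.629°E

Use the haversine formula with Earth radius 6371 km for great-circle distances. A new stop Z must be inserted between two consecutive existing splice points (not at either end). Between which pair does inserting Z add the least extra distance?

between E and F

Added distance for inserting Z between each consecutive pair:
A–B: 116.6 km
B–C: 73.1 km
C–D: 39.2 km
D–E: 273.8 km
E–F: 1.2 km
Smallest added distance is 1.2 km, inserting between E and F.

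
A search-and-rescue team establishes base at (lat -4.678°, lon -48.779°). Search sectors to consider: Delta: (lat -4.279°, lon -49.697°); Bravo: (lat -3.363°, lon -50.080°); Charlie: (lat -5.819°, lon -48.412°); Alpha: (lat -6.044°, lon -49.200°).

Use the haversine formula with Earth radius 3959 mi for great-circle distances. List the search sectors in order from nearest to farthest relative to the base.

Distances from the base:
Delta (lat -4.279°, lon -49.697°): 69.0 mi
Charlie (lat -5.819°, lon -48.412°): 82.8 mi
Alpha (lat -6.044°, lon -49.200°): 98.7 mi
Bravo (lat -3.363°, lon -50.080°): 127.7 mi

Delta, Charlie, Alpha, Bravo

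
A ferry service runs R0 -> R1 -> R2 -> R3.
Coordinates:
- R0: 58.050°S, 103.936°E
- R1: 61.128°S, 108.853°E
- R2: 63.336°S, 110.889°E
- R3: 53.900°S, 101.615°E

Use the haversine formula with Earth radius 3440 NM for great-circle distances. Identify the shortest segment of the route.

R1–R2

Leg distances:
R0→R1: 237.5 NM
R1→R2: 144.3 NM
R2→R3: 635.0 NM
The shortest leg is R1–R2 at 144.3 NM.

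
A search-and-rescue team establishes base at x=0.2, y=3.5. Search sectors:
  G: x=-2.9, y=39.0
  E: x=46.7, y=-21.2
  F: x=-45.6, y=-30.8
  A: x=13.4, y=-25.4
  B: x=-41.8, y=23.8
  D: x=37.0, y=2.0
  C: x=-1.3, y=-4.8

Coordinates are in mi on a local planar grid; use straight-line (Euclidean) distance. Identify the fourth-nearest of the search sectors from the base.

Distances from the base (x=0.2, y=3.5):
C: 8.4 mi
A: 31.8 mi
G: 35.6 mi
D: 36.8 mi
B: 46.6 mi
E: 52.7 mi
F: 57.2 mi
The fourth-nearest is D at 36.8 mi.

D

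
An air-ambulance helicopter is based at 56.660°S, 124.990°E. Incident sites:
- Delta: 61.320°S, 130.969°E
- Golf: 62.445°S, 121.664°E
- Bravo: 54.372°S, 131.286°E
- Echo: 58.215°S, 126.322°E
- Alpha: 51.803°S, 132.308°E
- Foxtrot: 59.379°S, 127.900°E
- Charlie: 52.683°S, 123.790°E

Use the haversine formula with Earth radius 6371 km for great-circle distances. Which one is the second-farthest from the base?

Distances from the base (56.660°S, 124.990°E):
Alpha: 718.9 km
Golf: 669.8 km
Delta: 620.6 km
Bravo: 470.7 km
Charlie: 448.9 km
Foxtrot: 347.5 km
Echo: 190.4 km
The second-farthest is Golf at 669.8 km.

Golf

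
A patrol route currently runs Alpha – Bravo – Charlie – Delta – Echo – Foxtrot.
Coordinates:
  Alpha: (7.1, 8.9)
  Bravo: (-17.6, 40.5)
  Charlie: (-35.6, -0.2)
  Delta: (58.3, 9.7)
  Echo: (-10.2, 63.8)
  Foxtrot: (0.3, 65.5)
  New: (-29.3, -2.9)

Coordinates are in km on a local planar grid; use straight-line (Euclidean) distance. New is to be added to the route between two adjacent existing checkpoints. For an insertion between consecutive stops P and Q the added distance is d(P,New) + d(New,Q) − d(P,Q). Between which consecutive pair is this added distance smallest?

between Charlie and Delta

Added distance for inserting New between each consecutive pair:
Alpha–Bravo: 43.1 km
Bravo–Charlie: 7.3 km
Charlie–Delta: 0.9 km
Delta–Echo: 70.6 km
Echo–Foxtrot: 133.3 km
Smallest added distance is 0.9 km, inserting between Charlie and Delta.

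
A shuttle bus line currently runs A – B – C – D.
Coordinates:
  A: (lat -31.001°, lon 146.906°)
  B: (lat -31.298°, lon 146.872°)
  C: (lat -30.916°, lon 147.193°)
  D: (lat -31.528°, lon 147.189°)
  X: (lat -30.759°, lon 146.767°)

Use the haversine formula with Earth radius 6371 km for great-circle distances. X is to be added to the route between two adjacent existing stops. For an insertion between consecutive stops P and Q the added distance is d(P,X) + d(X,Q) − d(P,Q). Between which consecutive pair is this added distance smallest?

Added distance for inserting X between each consecutive pair:
A–B: 57.6 km
B–C: 52.7 km
C–D: 70.7 km
Smallest added distance is 52.7 km, inserting between B and C.

between B and C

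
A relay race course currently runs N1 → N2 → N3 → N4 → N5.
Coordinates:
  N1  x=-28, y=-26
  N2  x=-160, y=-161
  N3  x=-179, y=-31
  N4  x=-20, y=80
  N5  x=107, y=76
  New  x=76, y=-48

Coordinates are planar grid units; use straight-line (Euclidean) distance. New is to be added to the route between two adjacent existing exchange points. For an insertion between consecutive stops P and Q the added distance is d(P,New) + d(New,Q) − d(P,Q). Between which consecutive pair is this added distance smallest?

between N4 and N5

Added distance for inserting New between each consecutive pair:
N1–N2: 179.2
N2–N3: 385.8
N3–N4: 221.7
N4–N5: 160.8
Smallest added distance is 160.8, inserting between N4 and N5.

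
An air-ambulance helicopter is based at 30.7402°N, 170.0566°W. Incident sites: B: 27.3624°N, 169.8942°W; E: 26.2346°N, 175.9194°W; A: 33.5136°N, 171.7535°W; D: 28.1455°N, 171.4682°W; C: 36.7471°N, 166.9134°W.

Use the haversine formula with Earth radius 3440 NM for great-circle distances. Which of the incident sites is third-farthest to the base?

Distances from the base (30.7402°N, 170.0566°W):
E: 410.8 NM
C: 393.2 NM
B: 203.0 NM
A: 187.5 NM
D: 172.4 NM
The third-farthest is B at 203.0 NM.

B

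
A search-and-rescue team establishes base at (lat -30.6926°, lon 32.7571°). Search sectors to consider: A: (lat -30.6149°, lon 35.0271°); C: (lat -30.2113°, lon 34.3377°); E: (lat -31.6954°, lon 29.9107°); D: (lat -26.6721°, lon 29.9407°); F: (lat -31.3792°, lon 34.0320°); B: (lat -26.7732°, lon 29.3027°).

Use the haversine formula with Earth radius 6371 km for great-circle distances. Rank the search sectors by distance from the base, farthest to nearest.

B, D, E, A, C, F

Computing each great-circle distance from (lat -30.6926°, lon 32.7571°):
B (lat -26.7732°, lon 29.3027°): 550.7 km
D (lat -26.6721°, lon 29.9407°): 524.7 km
E (lat -31.6954°, lon 29.9107°): 292.8 km
A (lat -30.6149°, lon 35.0271°): 217.3 km
C (lat -30.2113°, lon 34.3377°): 160.7 km
F (lat -31.3792°, lon 34.0320°): 143.5 km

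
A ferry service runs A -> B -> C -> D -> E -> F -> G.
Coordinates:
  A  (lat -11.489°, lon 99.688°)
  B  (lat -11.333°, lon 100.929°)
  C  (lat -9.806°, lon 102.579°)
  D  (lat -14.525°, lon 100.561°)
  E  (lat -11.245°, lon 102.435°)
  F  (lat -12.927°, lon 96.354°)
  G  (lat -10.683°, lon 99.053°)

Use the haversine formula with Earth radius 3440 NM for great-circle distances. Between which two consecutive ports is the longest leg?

Leg distances:
A→B: 73.6 NM
B→C: 133.7 NM
C→D: 307.1 NM
D→E: 225.4 NM
E→F: 371.0 NM
F→G: 208.1 NM
The longest leg is E–F at 371.0 NM.

E–F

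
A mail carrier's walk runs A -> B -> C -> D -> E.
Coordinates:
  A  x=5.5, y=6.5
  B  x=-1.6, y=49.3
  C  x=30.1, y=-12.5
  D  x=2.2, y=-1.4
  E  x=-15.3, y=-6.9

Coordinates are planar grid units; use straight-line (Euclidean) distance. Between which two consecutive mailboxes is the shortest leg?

D–E

Leg distances:
A→B: 43.4
B→C: 69.5
C→D: 30.0
D→E: 18.3
The shortest leg is D–E at 18.3.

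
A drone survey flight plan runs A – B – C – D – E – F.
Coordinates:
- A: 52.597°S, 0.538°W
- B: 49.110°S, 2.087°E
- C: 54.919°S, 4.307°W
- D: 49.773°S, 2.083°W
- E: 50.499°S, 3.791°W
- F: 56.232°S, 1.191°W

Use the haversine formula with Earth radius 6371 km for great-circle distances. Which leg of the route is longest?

Leg distances:
A→B: 429.2 km
B→C: 779.5 km
C→D: 591.7 km
D→E: 146.1 km
E→F: 660.3 km
The longest leg is B–C at 779.5 km.

B–C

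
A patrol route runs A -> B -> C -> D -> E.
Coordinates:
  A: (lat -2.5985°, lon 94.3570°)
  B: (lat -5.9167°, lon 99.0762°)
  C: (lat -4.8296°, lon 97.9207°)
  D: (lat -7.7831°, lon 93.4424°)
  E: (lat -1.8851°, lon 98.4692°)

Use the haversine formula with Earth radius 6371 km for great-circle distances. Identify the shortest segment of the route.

B–C

Leg distances:
A→B: 640.2 km
B→C: 176.0 km
C→D: 593.9 km
D→E: 860.3 km
The shortest leg is B–C at 176.0 km.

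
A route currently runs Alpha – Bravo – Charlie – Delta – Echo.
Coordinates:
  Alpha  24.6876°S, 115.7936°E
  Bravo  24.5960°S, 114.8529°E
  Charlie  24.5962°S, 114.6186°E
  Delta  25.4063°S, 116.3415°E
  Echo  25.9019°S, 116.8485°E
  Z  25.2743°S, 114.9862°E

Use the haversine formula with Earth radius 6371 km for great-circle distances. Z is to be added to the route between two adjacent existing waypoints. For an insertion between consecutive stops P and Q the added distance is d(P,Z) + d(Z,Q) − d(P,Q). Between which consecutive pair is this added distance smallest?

Added distance for inserting Z between each consecutive pair:
Alpha–Bravo: 85.3 km
Bravo–Charlie: 136.9 km
Charlie–Delta: 25.4 km
Delta–Echo: 261.4 km
Smallest added distance is 25.4 km, inserting between Charlie and Delta.

between Charlie and Delta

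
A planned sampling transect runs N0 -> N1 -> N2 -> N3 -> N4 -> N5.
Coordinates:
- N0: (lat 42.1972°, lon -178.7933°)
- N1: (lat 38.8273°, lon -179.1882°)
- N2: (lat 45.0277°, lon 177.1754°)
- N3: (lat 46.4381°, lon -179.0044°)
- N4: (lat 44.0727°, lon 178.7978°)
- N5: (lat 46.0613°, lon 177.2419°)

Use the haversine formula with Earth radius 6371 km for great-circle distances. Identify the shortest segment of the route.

N4–N5

Leg distances:
N0→N1: 376.2 km
N1→N2: 752.0 km
N2→N3: 335.4 km
N3→N4: 314.3 km
N4→N5: 252.6 km
The shortest leg is N4–N5 at 252.6 km.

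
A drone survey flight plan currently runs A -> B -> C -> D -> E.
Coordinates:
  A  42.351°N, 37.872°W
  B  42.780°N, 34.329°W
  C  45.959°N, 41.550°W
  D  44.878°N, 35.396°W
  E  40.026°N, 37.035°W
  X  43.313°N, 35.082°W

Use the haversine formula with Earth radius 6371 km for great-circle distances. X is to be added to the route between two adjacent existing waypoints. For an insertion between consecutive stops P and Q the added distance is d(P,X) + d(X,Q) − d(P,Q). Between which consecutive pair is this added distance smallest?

between B and C

Added distance for inserting X between each consecutive pair:
A–B: 42.5 km
B–C: 1.5 km
C–D: 270.9 km
D–E: 19.7 km
Smallest added distance is 1.5 km, inserting between B and C.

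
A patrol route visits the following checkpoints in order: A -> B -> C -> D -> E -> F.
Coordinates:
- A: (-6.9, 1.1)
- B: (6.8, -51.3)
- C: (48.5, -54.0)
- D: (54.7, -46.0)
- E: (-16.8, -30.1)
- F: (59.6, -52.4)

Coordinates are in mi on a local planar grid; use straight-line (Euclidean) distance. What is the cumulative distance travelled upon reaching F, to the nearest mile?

259 mi

Leg distances:
A→B: 54.2 mi  (cumulative 54.2 mi)
B→C: 41.8 mi  (cumulative 95.9 mi)
C→D: 10.1 mi  (cumulative 106.1 mi)
D→E: 73.2 mi  (cumulative 179.3 mi)
E→F: 79.6 mi  (cumulative 258.9 mi)
Cumulative distance at F ≈ 259 mi.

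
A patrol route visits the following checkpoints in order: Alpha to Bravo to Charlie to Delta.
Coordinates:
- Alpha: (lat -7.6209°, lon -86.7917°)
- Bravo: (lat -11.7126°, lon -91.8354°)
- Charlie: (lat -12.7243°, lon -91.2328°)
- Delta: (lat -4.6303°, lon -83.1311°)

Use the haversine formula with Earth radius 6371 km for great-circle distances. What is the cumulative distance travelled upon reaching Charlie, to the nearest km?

Leg distances:
Alpha→Bravo: 715.9 km  (cumulative 715.9 km)
Bravo→Charlie: 130.2 km  (cumulative 846.1 km)
Cumulative distance at Charlie ≈ 846 km.

846 km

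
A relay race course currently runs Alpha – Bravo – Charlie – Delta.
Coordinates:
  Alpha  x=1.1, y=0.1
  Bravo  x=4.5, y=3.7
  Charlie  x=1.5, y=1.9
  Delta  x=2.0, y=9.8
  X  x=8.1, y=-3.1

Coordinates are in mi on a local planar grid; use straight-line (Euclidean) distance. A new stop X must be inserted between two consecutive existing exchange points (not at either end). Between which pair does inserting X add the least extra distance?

between Alpha and Bravo

Added distance for inserting X between each consecutive pair:
Alpha–Bravo: 10.4 mi
Bravo–Charlie: 12.5 mi
Charlie–Delta: 14.6 mi
Smallest added distance is 10.4 mi, inserting between Alpha and Bravo.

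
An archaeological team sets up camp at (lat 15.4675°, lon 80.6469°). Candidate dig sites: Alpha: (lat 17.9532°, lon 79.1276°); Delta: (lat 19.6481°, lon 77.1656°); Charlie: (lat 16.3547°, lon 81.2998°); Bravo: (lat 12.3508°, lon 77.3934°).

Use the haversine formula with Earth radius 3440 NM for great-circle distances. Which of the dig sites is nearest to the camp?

Distance to each, sorted:
Charlie: 65.3 NM
Alpha: 172.9 NM
Bravo: 266.4 NM
Delta: 320.5 NM
The nearest is Charlie at 65.3 NM.

Charlie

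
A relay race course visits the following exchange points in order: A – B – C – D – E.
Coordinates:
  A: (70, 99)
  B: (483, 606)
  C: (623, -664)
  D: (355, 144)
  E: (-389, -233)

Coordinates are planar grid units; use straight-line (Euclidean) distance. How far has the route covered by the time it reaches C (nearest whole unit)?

1932

Leg distances:
A→B: 653.9  (cumulative 653.9)
B→C: 1277.7  (cumulative 1931.6)
Cumulative distance at C ≈ 1932.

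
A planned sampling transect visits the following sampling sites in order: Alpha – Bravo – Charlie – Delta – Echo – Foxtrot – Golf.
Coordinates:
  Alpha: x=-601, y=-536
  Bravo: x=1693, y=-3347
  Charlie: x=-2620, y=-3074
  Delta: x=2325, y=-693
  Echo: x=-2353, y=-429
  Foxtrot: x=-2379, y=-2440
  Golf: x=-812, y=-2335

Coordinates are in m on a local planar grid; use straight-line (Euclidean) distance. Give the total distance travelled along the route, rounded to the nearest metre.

Leg distances:
Alpha→Bravo: 3628.2 m  (cumulative 3628.2 m)
Bravo→Charlie: 4321.6 m  (cumulative 7949.9 m)
Charlie→Delta: 5488.4 m  (cumulative 13438.2 m)
Delta→Echo: 4685.4 m  (cumulative 18123.7 m)
Echo→Foxtrot: 2011.2 m  (cumulative 20134.9 m)
Foxtrot→Golf: 1570.5 m  (cumulative 21705.4 m)
Total route length ≈ 21705 m.

21705 m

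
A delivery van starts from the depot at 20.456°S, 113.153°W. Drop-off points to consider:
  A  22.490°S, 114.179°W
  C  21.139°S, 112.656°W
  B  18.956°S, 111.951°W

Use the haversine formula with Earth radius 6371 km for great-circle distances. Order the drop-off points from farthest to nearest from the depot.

A, B, C

Distances from the depot:
A 22.490°S, 114.179°W: 249.8 km
B 18.956°S, 111.951°W: 208.9 km
C 21.139°S, 112.656°W: 91.9 km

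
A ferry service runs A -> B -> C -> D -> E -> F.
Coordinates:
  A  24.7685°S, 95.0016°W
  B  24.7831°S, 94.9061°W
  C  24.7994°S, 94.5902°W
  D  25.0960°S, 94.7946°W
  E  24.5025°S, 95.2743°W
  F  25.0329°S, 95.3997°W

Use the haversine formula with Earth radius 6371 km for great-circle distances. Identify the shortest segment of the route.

A–B

Leg distances:
A→B: 9.8 km
B→C: 31.9 km
C→D: 38.9 km
D→E: 81.9 km
E→F: 60.3 km
The shortest leg is A–B at 9.8 km.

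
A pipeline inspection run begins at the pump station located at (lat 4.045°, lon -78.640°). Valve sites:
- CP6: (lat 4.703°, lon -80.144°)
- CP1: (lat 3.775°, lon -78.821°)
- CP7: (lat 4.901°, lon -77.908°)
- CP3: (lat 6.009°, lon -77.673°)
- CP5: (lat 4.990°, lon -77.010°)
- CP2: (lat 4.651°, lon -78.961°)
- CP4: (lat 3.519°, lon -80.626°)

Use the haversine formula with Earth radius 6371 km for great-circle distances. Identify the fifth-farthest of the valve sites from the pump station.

Distance to each, sorted:
CP3: 243.2 km
CP4: 228.0 km
CP5: 209.0 km
CP6: 182.1 km
CP7: 125.1 km
CP2: 76.2 km
CP1: 36.1 km
The fifth-farthest is CP7 at 125.1 km.

CP7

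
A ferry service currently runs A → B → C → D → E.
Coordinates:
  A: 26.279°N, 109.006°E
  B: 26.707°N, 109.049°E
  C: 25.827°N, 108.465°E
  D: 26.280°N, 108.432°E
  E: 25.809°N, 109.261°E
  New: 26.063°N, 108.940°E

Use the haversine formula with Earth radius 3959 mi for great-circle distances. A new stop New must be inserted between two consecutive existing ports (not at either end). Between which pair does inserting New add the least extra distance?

Added distance for inserting New between each consecutive pair:
A–B: 30.8 mi
B–C: 8.0 mi
C–D: 37.2 mi
D–E: 0.6 mi
Smallest added distance is 0.6 mi, inserting between D and E.

between D and E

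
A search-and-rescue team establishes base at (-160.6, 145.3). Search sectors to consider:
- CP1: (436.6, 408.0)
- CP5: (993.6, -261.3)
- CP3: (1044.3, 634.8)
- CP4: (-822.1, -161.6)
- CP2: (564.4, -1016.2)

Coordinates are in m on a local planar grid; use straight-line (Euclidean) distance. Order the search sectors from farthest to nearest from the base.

Distance from the base at (-160.6, 145.3) to each:
CP2 (564.4, -1016.2): 1369.2 m
CP3 (1044.3, 634.8): 1300.5 m
CP5 (993.6, -261.3): 1223.7 m
CP4 (-822.1, -161.6): 729.2 m
CP1 (436.6, 408.0): 652.4 m

CP2, CP3, CP5, CP4, CP1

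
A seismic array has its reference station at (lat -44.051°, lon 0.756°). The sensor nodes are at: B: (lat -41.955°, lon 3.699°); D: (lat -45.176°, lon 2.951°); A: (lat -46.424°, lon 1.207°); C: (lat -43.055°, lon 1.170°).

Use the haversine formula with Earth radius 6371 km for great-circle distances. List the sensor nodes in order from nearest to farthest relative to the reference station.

Computing each great-circle distance from (lat -44.051°, lon 0.756°):
C (lat -43.055°, lon 1.170°): 115.7 km
D (lat -45.176°, lon 2.951°): 214.1 km
A (lat -46.424°, lon 1.207°): 266.2 km
B (lat -41.955°, lon 3.699°): 334.0 km

C, D, A, B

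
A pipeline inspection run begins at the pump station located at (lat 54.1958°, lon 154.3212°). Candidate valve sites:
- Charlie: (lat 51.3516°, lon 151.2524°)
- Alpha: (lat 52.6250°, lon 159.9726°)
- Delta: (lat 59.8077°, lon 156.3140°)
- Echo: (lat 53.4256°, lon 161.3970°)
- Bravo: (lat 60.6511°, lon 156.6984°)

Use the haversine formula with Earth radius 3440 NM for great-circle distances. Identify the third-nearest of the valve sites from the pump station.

Echo

Distance to each, sorted:
Charlie: 203.9 NM
Alpha: 223.1 NM
Echo: 255.0 NM
Delta: 343.1 NM
Bravo: 395.1 NM
The third-nearest is Echo at 255.0 NM.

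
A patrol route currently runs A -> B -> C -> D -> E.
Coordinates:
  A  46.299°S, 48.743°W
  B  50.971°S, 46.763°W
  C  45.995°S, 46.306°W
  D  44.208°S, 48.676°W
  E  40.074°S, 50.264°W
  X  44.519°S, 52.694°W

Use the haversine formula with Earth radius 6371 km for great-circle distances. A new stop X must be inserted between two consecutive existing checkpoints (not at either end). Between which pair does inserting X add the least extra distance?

between D and E

Added distance for inserting X between each consecutive pair:
A–B: 669.8 km
B–C: 814.5 km
C–D: 575.2 km
D–E: 376.4 km
Smallest added distance is 376.4 km, inserting between D and E.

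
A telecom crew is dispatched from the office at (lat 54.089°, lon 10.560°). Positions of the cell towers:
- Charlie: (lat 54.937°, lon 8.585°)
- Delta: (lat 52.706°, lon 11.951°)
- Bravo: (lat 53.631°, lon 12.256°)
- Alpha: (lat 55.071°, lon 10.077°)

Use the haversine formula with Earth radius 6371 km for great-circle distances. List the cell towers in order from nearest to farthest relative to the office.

Alpha, Bravo, Charlie, Delta

Distances from the office:
Alpha (lat 55.071°, lon 10.077°): 113.5 km
Bravo (lat 53.631°, lon 12.256°): 122.3 km
Charlie (lat 54.937°, lon 8.585°): 158.6 km
Delta (lat 52.706°, lon 11.951°): 179.3 km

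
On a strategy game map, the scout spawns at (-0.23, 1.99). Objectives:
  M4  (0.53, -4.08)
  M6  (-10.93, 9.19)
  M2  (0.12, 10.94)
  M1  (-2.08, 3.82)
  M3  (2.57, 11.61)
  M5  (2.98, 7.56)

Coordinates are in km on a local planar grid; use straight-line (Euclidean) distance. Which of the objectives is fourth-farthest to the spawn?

Distance to each, sorted:
M6: 12.9 km
M3: 10.0 km
M2: 9.0 km
M5: 6.4 km
M4: 6.1 km
M1: 2.6 km
The fourth-farthest is M5 at 6.4 km.

M5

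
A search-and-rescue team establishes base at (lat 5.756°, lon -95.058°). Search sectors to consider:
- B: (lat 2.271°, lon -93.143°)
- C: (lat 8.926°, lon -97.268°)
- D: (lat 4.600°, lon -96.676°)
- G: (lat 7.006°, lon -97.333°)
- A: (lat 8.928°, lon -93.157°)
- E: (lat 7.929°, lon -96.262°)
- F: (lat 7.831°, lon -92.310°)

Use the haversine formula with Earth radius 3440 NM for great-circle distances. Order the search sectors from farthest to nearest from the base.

Computing each great-circle distance from (lat 5.756°, lon -95.058°):
B (lat 2.271°, lon -93.143°): 238.6 NM
C (lat 8.926°, lon -97.268°): 231.4 NM
A (lat 8.928°, lon -93.157°): 221.5 NM
F (lat 7.831°, lon -92.310°): 205.8 NM
G (lat 7.006°, lon -97.333°): 155.1 NM
E (lat 7.929°, lon -96.262°): 148.9 NM
D (lat 4.600°, lon -96.676°): 119.1 NM

B, C, A, F, G, E, D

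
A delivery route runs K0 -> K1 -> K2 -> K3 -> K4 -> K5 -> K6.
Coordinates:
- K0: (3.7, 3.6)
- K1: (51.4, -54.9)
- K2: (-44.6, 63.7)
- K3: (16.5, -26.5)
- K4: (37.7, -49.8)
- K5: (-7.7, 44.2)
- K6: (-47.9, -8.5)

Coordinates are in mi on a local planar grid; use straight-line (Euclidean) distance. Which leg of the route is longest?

K1–K2

Leg distances:
K0→K1: 75.5 mi
K1→K2: 152.6 mi
K2→K3: 108.9 mi
K3→K4: 31.5 mi
K4→K5: 104.4 mi
K5→K6: 66.3 mi
The longest leg is K1–K2 at 152.6 mi.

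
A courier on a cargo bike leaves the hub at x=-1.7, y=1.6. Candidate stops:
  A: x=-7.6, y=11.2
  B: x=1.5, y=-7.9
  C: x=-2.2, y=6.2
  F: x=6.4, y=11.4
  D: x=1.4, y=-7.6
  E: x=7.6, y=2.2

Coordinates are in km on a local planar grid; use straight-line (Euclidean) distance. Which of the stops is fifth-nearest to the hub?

Distance to each, sorted:
C: 4.6 km
E: 9.3 km
D: 9.7 km
B: 10.0 km
A: 11.3 km
F: 12.7 km
The fifth-nearest is A at 11.3 km.

A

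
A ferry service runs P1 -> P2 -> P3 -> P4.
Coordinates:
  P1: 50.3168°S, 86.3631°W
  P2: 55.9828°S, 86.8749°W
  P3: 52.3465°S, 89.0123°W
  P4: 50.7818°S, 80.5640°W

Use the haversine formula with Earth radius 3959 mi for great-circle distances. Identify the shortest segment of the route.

P2–P3

Leg distances:
P1→P2: 392.1 mi
P2→P3: 265.7 mi
P3→P4: 378.4 mi
The shortest leg is P2–P3 at 265.7 mi.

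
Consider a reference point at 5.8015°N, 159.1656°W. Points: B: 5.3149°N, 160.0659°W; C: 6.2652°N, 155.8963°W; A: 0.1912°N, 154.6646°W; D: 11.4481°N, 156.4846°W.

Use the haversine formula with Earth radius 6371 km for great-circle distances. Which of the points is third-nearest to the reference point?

D

Distance to each, sorted:
B: 113.4 km
C: 365.2 km
D: 693.6 km
A: 799.2 km
The third-nearest is D at 693.6 km.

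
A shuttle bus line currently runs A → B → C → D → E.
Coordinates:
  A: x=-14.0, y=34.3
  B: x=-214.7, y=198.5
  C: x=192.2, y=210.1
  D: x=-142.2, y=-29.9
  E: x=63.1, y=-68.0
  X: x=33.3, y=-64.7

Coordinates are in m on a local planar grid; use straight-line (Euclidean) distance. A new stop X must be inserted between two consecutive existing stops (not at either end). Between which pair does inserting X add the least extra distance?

between D and E

Added distance for inserting X between each consecutive pair:
A–B: 212.0 m
B–C: 272.0 m
C–D: 84.7 m
D–E: 0.1 m
Smallest added distance is 0.1 m, inserting between D and E.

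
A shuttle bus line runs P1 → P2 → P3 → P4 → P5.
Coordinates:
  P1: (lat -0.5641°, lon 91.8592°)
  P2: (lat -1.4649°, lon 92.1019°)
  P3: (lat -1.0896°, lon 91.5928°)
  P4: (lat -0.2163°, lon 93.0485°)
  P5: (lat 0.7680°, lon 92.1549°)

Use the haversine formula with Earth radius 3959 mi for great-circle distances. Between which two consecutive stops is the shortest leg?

Leg distances:
P1→P2: 64.5 mi
P2→P3: 43.7 mi
P3→P4: 117.3 mi
P4→P5: 91.9 mi
The shortest leg is P2–P3 at 43.7 mi.

P2–P3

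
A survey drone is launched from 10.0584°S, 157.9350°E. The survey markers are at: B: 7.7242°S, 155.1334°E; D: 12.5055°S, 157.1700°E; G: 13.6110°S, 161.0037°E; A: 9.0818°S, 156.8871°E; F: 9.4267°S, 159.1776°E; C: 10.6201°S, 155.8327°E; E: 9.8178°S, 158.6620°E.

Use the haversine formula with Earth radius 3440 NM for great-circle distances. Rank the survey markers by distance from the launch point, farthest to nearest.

Distance from the launch point at 10.0584°S, 157.9350°E to each:
G 13.6110°S, 161.0037°E: 279.3 NM
B 7.7242°S, 155.1334°E: 217.4 NM
D 12.5055°S, 157.1700°E: 153.7 NM
C 10.6201°S, 155.8327°E: 128.7 NM
A 9.0818°S, 156.8871°E: 85.4 NM
F 9.4267°S, 159.1776°E: 82.7 NM
E 9.8178°S, 158.6620°E: 45.4 NM

G, B, D, C, A, F, E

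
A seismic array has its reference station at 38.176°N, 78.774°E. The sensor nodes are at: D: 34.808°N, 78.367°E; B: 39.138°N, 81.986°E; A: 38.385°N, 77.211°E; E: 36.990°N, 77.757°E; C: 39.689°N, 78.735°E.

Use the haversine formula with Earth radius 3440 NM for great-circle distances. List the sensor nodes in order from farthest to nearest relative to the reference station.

D, B, C, E, A

Computing each great-circle distance from 38.176°N, 78.774°E:
D 34.808°N, 78.367°E: 203.2 NM
B 39.138°N, 81.986°E: 161.3 NM
C 39.689°N, 78.735°E: 90.9 NM
E 36.990°N, 77.757°E: 86.1 NM
A 38.385°N, 77.211°E: 74.7 NM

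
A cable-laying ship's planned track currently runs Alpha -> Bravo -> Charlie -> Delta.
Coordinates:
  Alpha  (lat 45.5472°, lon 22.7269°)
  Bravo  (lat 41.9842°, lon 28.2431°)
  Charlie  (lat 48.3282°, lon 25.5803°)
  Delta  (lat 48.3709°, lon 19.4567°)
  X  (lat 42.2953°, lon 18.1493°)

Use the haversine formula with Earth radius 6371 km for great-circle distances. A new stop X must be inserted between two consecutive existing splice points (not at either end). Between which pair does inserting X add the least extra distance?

between Alpha and Bravo

Added distance for inserting X between each consecutive pair:
Alpha–Bravo: 753.2 km
Bravo–Charlie: 983.6 km
Charlie–Delta: 1117.5 km
Smallest added distance is 753.2 km, inserting between Alpha and Bravo.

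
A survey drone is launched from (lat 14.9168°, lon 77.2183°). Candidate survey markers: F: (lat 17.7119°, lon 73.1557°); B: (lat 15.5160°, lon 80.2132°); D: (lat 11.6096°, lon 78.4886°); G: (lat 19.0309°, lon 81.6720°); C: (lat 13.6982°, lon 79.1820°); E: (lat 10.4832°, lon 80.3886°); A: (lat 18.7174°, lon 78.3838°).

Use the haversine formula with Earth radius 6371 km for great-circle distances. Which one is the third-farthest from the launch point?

Distance to each, sorted:
G: 658.4 km
E: 601.0 km
F: 533.4 km
A: 440.4 km
D: 392.6 km
B: 328.2 km
C: 251.2 km
The third-farthest is F at 533.4 km.

F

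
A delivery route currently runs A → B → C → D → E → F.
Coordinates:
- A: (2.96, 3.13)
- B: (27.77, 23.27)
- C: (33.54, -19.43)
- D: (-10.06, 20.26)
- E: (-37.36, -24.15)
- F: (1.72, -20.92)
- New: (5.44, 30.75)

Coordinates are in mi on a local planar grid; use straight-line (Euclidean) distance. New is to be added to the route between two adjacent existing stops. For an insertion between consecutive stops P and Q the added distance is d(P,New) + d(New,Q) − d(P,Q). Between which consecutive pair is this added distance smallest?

Added distance for inserting New between each consecutive pair:
A–B: 19.3 mi
B–C: 38.0 mi
C–D: 17.3 mi
D–E: 36.2 mi
E–F: 82.2 mi
Smallest added distance is 17.3 mi, inserting between C and D.

between C and D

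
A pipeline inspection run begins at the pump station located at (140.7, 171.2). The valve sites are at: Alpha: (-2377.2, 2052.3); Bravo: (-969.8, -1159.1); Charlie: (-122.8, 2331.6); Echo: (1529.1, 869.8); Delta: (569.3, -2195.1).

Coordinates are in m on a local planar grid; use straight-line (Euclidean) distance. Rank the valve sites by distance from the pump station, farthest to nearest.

Distance from the pump station at (140.7, 171.2) to each:
Alpha (-2377.2, 2052.3): 3143.0 m
Delta (569.3, -2195.1): 2404.8 m
Charlie (-122.8, 2331.6): 2176.4 m
Bravo (-969.8, -1159.1): 1732.9 m
Echo (1529.1, 869.8): 1554.3 m

Alpha, Delta, Charlie, Bravo, Echo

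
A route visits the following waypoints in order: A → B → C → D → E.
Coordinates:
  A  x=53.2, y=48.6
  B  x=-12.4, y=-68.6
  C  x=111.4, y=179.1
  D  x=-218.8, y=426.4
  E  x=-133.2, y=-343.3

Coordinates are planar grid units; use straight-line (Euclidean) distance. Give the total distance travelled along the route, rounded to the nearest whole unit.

Leg distances:
A→B: 134.3  (cumulative 134.3)
B→C: 276.9  (cumulative 411.2)
C→D: 412.5  (cumulative 823.8)
D→E: 774.4  (cumulative 1598.2)
Total route length ≈ 1598.

1598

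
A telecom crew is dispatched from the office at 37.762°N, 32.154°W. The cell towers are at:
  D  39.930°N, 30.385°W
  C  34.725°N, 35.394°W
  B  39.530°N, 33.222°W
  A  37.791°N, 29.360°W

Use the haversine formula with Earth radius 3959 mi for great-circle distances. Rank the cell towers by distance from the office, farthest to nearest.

C, D, A, B

Computing each great-circle distance from 37.762°N, 32.154°W:
C 34.725°N, 35.394°W: 276.8 mi
D 39.930°N, 30.385°W: 177.5 mi
A 37.791°N, 29.360°W: 152.6 mi
B 39.530°N, 33.222°W: 135.1 mi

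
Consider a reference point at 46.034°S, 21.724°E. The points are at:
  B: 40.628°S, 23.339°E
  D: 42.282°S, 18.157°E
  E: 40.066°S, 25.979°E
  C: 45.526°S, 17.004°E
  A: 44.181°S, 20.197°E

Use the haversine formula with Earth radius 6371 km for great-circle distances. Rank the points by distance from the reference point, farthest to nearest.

E, B, D, C, A

Distances from the reference point:
E 40.066°S, 25.979°E: 748.0 km
B 40.628°S, 23.339°E: 615.1 km
D 42.282°S, 18.157°E: 504.9 km
C 45.526°S, 17.004°E: 370.3 km
A 44.181°S, 20.197°E: 238.3 km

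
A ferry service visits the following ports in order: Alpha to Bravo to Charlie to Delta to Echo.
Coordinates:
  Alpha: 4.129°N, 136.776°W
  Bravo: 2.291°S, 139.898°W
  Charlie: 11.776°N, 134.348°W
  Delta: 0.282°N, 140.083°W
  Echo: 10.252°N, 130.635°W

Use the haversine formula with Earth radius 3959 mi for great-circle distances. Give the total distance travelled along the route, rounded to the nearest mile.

3370 mi

Leg distances:
Alpha→Bravo: 493.2 mi  (cumulative 493.2 mi)
Bravo→Charlie: 1044.1 mi  (cumulative 1537.3 mi)
Charlie→Delta: 886.3 mi  (cumulative 2423.6 mi)
Delta→Echo: 946.6 mi  (cumulative 3370.2 mi)
Total route length ≈ 3370 mi.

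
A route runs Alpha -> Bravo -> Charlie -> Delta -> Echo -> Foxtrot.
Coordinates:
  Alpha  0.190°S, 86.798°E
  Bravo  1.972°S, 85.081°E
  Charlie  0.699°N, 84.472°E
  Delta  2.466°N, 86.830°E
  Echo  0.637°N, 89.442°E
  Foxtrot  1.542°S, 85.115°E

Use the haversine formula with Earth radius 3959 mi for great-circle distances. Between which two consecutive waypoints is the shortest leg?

Alpha–Bravo

Leg distances:
Alpha→Bravo: 171.0 mi
Bravo→Charlie: 189.3 mi
Charlie→Delta: 203.5 mi
Delta→Echo: 220.3 mi
Echo→Foxtrot: 334.7 mi
The shortest leg is Alpha–Bravo at 171.0 mi.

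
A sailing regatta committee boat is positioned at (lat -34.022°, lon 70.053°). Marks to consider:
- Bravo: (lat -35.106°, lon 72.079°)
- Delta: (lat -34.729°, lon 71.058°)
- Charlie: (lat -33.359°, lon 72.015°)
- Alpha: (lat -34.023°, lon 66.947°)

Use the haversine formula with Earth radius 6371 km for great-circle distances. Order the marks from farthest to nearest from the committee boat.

Computing each great-circle distance from (lat -34.022°, lon 70.053°):
Alpha (lat -34.023°, lon 66.947°): 286.2 km
Bravo (lat -35.106°, lon 72.079°): 221.2 km
Charlie (lat -33.359°, lon 72.015°): 195.9 km
Delta (lat -34.729°, lon 71.058°): 121.2 km

Alpha, Bravo, Charlie, Delta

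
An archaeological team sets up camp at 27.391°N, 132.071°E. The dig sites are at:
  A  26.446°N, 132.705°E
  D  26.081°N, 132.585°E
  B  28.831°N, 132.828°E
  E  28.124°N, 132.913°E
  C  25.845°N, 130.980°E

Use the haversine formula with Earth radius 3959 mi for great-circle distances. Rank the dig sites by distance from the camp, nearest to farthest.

E, A, D, B, C

Computing each great-circle distance from 27.391°N, 132.071°E:
E 28.124°N, 132.913°E: 72.2 mi
A 26.446°N, 132.705°E: 76.1 mi
D 26.081°N, 132.585°E: 95.9 mi
B 28.831°N, 132.828°E: 109.7 mi
C 25.845°N, 130.980°E: 126.3 mi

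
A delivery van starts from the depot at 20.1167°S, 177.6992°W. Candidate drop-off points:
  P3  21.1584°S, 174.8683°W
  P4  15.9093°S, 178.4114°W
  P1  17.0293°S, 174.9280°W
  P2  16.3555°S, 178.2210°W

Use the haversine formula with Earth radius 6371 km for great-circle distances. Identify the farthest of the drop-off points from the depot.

P4

Distance to each, sorted:
P4: 473.9 km
P1: 450.7 km
P2: 421.8 km
P3: 316.5 km
The farthest is P4 at 473.9 km.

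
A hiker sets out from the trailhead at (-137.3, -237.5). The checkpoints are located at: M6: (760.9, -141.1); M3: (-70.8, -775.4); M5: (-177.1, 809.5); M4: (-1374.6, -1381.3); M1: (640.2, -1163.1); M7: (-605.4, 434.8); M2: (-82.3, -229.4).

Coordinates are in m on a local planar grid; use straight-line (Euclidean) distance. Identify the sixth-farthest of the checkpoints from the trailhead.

M3

Distance to each, sorted:
M4: 1685.0 m
M1: 1208.8 m
M5: 1047.8 m
M6: 903.4 m
M7: 819.2 m
M3: 542.0 m
M2: 55.6 m
The sixth-farthest is M3 at 542.0 m.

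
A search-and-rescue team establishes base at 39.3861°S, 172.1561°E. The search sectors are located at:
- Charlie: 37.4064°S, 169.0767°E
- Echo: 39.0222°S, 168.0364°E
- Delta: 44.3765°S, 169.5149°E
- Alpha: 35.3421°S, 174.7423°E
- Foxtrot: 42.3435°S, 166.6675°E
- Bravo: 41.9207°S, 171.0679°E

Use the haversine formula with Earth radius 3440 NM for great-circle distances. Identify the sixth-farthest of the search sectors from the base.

Distances from the base (39.3861°S, 172.1561°E):
Delta: 322.0 NM
Foxtrot: 305.9 NM
Alpha: 272.3 NM
Echo: 192.9 NM
Charlie: 187.4 NM
Bravo: 160.0 NM
The sixth-farthest is Bravo at 160.0 NM.

Bravo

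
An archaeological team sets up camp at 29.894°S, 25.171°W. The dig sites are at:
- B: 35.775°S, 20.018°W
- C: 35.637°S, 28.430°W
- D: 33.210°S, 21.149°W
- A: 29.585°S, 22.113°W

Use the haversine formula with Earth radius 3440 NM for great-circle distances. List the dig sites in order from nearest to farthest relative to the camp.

A, D, C, B

Distance from the camp at 29.894°S, 25.171°W to each:
A 29.585°S, 22.113°W: 160.5 NM
D 33.210°S, 21.149°W: 286.3 NM
C 35.637°S, 28.430°W: 382.0 NM
B 35.775°S, 20.018°W: 438.3 NM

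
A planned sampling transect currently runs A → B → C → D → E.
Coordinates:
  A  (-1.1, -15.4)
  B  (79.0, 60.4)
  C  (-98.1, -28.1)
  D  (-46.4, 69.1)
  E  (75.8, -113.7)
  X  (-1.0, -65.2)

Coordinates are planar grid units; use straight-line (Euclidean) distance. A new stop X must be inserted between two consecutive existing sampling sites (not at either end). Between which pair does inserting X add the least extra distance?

between D and E

Added distance for inserting X between each consecutive pair:
A–B: 88.4
B–C: 54.9
C–D: 135.6
D–E: 12.7
Smallest added distance is 12.7, inserting between D and E.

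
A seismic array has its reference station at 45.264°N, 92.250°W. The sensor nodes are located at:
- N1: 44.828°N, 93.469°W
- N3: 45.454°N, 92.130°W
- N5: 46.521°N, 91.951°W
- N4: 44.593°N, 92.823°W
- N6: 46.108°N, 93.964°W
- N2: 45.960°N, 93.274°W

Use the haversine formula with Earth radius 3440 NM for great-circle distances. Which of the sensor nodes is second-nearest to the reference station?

Distances from the reference station (45.264°N, 92.250°W):
N3: 12.5 NM
N4: 47.1 NM
N1: 58.0 NM
N2: 60.0 NM
N5: 76.5 NM
N6: 88.0 NM
The second-nearest is N4 at 47.1 NM.

N4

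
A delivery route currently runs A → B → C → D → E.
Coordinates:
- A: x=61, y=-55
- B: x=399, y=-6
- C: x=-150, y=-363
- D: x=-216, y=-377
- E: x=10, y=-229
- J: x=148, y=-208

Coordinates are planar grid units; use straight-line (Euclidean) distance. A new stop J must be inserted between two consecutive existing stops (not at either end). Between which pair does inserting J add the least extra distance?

between B and C

Added distance for inserting J between each consecutive pair:
A–B: 156.7
B–C: 3.2
C–D: 669.8
D–E: 270.8
Smallest added distance is 3.2, inserting between B and C.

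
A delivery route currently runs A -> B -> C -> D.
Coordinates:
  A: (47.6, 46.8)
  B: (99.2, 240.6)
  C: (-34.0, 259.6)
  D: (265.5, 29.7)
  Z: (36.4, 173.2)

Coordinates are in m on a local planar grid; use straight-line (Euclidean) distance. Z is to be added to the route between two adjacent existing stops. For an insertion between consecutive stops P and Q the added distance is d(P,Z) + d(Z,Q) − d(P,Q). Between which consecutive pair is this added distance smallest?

Added distance for inserting Z between each consecutive pair:
A–B: 18.5 m
B–C: 69.0 m
C–D: 4.2 m
Smallest added distance is 4.2 m, inserting between C and D.

between C and D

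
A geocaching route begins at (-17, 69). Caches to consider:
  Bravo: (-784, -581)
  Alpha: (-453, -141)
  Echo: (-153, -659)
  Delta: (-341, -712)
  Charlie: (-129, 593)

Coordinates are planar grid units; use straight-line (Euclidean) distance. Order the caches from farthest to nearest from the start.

Distance from the start at (-17, 69) to each:
Bravo (-784, -581): 1005.4
Delta (-341, -712): 845.5
Echo (-153, -659): 740.6
Charlie (-129, 593): 535.8
Alpha (-453, -141): 483.9

Bravo, Delta, Echo, Charlie, Alpha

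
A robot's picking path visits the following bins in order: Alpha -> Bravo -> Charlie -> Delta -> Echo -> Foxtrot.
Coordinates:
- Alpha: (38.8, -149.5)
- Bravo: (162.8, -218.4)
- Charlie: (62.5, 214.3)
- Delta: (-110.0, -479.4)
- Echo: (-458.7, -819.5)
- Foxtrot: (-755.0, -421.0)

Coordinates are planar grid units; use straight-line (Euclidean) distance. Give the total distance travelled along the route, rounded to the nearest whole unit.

Leg distances:
Alpha→Bravo: 141.9  (cumulative 141.9)
Bravo→Charlie: 444.2  (cumulative 586.0)
Charlie→Delta: 714.8  (cumulative 1300.9)
Delta→Echo: 487.1  (cumulative 1787.9)
Echo→Foxtrot: 496.6  (cumulative 2284.5)
Total route length ≈ 2285.

2285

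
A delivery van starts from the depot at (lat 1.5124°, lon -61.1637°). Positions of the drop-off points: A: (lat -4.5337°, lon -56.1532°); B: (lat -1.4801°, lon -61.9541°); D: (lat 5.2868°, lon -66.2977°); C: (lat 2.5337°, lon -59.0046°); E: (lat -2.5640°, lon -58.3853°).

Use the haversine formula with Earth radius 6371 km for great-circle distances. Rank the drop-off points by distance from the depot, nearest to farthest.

Distance from the depot at (lat 1.5124°, lon -61.1637°) to each:
C (lat 2.5337°, lon -59.0046°): 265.4 km
B (lat -1.4801°, lon -61.9541°): 344.2 km
E (lat -2.5640°, lon -58.3853°): 548.5 km
D (lat 5.2868°, lon -66.2977°): 707.7 km
A (lat -4.5337°, lon -56.1532°): 872.9 km

C, B, E, D, A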